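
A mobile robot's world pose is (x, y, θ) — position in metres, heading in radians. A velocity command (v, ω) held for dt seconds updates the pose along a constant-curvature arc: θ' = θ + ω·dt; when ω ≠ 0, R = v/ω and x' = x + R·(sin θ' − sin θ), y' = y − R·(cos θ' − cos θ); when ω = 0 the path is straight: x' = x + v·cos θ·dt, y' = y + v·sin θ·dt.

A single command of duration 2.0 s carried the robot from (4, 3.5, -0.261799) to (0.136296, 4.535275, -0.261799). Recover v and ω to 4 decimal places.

v = -2.0000, ω = 0.0000

Δθ = -0.261799 − -0.261799 = 0.000000
ω = Δθ/dt = 0.000000/2.0 = 0.0000
ω = 0 → v = (Δx·cos θ + Δy·sin θ)/dt = -2.0000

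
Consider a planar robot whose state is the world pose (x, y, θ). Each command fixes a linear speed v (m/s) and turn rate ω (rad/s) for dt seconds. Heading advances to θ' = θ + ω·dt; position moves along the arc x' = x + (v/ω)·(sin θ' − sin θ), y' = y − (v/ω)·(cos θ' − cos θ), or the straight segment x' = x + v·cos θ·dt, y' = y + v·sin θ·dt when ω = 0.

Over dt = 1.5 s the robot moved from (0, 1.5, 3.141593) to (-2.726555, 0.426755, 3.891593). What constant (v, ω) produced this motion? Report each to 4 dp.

Δθ = 3.891593 − 3.141593 = 0.750000
ω = Δθ/dt = 0.750000/1.5 = 0.5000
R = Δx/(sin θ' − sin θ) = 4.0000
v = R·ω = 4.0000·0.5000 = 2.0000

v = 2.0000, ω = 0.5000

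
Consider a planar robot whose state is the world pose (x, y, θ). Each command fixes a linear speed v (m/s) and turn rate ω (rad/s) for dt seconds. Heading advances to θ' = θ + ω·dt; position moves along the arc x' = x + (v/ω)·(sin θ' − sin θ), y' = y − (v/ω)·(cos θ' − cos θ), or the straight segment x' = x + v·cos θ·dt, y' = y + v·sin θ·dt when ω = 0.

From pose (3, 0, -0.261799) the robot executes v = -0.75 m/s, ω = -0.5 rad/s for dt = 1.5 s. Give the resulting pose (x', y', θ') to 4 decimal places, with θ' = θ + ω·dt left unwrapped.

θ' = -0.2618 + -0.5·1.5 = -1.0118
R = v/ω = -0.75/-0.5 = 1.5000
x' = 3 + 1.5000·(sin -1.0118 − sin -0.2618) = 2.1165
y' = 0 − 1.5000·(cos -1.0118 − cos -0.2618) = 0.6534

(2.1165, 0.6534, -1.0118)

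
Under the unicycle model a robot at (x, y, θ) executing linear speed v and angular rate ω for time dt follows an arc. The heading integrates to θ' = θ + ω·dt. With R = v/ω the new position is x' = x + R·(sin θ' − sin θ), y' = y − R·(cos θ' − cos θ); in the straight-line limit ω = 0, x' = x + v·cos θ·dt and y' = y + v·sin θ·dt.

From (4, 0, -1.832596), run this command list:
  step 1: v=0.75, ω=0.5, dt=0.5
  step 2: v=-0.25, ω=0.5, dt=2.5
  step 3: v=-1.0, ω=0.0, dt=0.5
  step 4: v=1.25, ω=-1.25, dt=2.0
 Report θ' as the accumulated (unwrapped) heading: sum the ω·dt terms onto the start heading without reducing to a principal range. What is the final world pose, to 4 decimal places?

step 1: θ'=-1.5826 (R=1.5000) → pose (3.9490, -0.3705, -1.5826)
step 2: θ'=-0.3326 (R=-0.5000) → pose (3.6123, 0.1080, -0.3326)
step 3: θ'=-0.3326 (straight) → pose (3.1397, 0.2712, -0.3326)
step 4: θ'=-2.8326 (R=-1.0000) → pose (3.1173, -1.6266, -2.8326)

(3.1173, -1.6266, -2.8326)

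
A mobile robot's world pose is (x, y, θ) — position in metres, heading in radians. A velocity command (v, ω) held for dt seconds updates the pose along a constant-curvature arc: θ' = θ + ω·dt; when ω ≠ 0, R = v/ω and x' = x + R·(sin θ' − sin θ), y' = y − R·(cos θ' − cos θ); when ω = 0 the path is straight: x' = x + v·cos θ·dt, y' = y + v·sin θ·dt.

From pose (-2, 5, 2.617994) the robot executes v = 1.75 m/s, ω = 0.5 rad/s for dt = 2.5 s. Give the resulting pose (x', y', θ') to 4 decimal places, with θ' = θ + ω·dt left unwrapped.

θ' = 2.6180 + 0.5·2.5 = 3.8680
R = v/ω = 1.75/0.5 = 3.5000
x' = -2 + 3.5000·(sin 3.8680 − sin 2.6180) = -6.0746
y' = 5 − 3.5000·(cos 3.8680 − cos 2.6180) = 4.5854

(-6.0746, 4.5854, 3.8680)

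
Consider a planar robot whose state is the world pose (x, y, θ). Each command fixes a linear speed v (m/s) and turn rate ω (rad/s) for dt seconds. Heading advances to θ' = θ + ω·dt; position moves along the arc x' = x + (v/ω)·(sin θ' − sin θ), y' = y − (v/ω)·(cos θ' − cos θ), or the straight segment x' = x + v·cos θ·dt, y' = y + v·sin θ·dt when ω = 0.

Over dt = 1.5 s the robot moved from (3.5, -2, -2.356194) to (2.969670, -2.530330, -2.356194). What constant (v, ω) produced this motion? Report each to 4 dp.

Δθ = -2.356194 − -2.356194 = 0.000000
ω = Δθ/dt = 0.000000/1.5 = 0.0000
ω = 0 → v = (Δx·cos θ + Δy·sin θ)/dt = 0.5000

v = 0.5000, ω = 0.0000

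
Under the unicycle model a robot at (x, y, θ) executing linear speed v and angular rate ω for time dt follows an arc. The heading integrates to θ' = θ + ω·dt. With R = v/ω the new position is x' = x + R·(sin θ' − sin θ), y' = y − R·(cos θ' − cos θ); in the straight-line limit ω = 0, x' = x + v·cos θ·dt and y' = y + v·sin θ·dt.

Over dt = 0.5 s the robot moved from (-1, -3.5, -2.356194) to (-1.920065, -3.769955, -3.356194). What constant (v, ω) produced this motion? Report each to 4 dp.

v = 2.0000, ω = -2.0000

Δθ = -3.356194 − -2.356194 = -1.000000
ω = Δθ/dt = -1.000000/0.5 = -2.0000
R = Δx/(sin θ' − sin θ) = -1.0000
v = R·ω = -1.0000·-2.0000 = 2.0000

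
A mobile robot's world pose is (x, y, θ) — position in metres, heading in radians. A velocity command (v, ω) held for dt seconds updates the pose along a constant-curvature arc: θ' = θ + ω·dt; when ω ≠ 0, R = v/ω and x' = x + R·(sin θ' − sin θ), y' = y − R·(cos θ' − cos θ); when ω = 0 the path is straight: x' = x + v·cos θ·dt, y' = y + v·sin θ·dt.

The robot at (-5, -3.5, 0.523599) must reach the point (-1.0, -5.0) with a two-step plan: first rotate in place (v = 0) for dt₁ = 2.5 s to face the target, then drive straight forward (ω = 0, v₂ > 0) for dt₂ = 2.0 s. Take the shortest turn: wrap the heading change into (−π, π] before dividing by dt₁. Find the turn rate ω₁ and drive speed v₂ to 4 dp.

heading to target = atan2(-5−-3.5, -1−-5) = -0.3588
Δθ = wrap(-0.3588 − 0.5236) = -0.8824; ω₁ = Δθ/dt₁ = -0.3529
distance = √((-1−-5)² + (-5−-3.5)²) = 4.2720; v₂ = distance/dt₂ = 2.1360

ω₁ = -0.3529, v₂ = 2.1360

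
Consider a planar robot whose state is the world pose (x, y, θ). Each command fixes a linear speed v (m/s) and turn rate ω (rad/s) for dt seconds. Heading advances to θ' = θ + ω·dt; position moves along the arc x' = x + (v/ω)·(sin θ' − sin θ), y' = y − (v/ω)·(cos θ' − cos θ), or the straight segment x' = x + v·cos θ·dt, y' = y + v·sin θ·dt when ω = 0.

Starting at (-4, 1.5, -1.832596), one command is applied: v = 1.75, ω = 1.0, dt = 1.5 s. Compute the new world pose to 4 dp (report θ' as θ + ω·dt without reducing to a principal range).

(-2.8810, -0.6070, -0.3326)

θ' = -1.8326 + 1.0·1.5 = -0.3326
R = v/ω = 1.75/1.0 = 1.7500
x' = -4 + 1.7500·(sin -0.3326 − sin -1.8326) = -2.8810
y' = 1.5 − 1.7500·(cos -0.3326 − cos -1.8326) = -0.6070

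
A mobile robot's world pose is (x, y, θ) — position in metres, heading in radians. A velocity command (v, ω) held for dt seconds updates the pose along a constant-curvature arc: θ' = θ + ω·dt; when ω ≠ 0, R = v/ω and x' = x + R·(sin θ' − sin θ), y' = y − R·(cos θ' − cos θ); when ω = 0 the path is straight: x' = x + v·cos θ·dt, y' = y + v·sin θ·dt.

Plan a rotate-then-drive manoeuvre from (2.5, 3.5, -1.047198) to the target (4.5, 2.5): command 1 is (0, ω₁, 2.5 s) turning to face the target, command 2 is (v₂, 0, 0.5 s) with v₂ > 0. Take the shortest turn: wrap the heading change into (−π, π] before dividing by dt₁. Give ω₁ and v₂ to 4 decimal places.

heading to target = atan2(2.5−3.5, 4.5−2.5) = -0.4636
Δθ = wrap(-0.4636 − -1.0472) = 0.5836; ω₁ = Δθ/dt₁ = 0.2334
distance = √((4.5−2.5)² + (2.5−3.5)²) = 2.2361; v₂ = distance/dt₂ = 4.4721

ω₁ = 0.2334, v₂ = 4.4721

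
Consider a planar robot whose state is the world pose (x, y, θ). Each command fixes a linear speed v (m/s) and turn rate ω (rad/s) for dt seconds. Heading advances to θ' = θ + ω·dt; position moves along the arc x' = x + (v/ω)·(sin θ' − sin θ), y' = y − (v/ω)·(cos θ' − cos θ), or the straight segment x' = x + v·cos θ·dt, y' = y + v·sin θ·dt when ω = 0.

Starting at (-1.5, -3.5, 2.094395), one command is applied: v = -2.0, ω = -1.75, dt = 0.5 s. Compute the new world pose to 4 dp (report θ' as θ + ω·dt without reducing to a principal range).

(-1.4167, -4.4648, 1.2194)

θ' = 2.0944 + -1.75·0.5 = 1.2194
R = v/ω = -2.0/-1.75 = 1.1429
x' = -1.5 + 1.1429·(sin 1.2194 − sin 2.0944) = -1.4167
y' = -3.5 − 1.1429·(cos 1.2194 − cos 2.0944) = -4.4648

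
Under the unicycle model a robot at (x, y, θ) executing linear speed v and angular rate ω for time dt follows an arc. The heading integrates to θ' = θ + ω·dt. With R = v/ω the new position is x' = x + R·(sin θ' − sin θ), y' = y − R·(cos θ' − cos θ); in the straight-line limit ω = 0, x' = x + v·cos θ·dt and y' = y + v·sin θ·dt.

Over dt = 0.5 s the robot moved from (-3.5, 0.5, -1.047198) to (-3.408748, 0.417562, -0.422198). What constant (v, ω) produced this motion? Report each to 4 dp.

v = 0.2500, ω = 1.2500

Δθ = -0.422198 − -1.047198 = 0.625000
ω = Δθ/dt = 0.625000/0.5 = 1.2500
R = Δx/(sin θ' − sin θ) = 0.2000
v = R·ω = 0.2000·1.2500 = 0.2500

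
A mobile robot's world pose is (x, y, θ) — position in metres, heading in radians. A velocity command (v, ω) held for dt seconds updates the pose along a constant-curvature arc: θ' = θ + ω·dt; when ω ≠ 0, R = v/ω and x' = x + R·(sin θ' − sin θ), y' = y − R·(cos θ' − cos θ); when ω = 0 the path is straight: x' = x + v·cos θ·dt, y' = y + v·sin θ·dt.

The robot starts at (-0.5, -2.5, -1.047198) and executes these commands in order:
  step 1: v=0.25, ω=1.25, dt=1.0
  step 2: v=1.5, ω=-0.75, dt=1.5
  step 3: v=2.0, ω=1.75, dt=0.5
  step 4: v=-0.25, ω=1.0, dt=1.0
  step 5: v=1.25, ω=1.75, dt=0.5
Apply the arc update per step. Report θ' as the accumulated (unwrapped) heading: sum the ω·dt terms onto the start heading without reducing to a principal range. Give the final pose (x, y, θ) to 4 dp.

(2.4601, -3.3074, 1.8278)

step 1: θ'=0.2028 (R=0.2000) → pose (-0.2865, -2.5959, 0.2028)
step 2: θ'=-0.9222 (R=-2.0000) → pose (1.7102, -3.3468, -0.9222)
step 3: θ'=-0.0472 (R=1.1429) → pose (2.5670, -3.7980, -0.0472)
step 4: θ'=0.9528 (R=-0.2500) → pose (2.3515, -3.9029, 0.9528)
step 5: θ'=1.8278 (R=0.7143) → pose (2.4601, -3.3074, 1.8278)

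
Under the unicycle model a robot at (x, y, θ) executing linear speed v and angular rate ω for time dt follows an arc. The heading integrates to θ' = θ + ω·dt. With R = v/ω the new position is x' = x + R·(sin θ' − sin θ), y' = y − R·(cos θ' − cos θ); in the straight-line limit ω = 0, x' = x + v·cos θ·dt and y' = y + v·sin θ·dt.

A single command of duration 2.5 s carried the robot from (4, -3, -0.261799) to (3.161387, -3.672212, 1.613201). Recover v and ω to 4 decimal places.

v = -0.5000, ω = 0.7500

Δθ = 1.613201 − -0.261799 = 1.875000
ω = Δθ/dt = 1.875000/2.5 = 0.7500
R = Δx/(sin θ' − sin θ) = -0.6667
v = R·ω = -0.6667·0.7500 = -0.5000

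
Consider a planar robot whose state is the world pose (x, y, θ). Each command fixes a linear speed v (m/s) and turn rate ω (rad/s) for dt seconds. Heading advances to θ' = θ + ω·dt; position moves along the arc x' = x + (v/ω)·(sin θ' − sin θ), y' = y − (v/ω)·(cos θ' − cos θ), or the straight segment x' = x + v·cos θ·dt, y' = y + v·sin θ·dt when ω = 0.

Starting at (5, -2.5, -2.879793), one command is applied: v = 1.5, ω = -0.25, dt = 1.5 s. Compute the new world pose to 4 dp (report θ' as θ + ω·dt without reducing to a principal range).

(2.7693, -2.6660, -3.2548)

θ' = -2.8798 + -0.25·1.5 = -3.2548
R = v/ω = 1.5/-0.25 = -6.0000
x' = 5 + -6.0000·(sin -3.2548 − sin -2.8798) = 2.7693
y' = -2.5 − -6.0000·(cos -3.2548 − cos -2.8798) = -2.6660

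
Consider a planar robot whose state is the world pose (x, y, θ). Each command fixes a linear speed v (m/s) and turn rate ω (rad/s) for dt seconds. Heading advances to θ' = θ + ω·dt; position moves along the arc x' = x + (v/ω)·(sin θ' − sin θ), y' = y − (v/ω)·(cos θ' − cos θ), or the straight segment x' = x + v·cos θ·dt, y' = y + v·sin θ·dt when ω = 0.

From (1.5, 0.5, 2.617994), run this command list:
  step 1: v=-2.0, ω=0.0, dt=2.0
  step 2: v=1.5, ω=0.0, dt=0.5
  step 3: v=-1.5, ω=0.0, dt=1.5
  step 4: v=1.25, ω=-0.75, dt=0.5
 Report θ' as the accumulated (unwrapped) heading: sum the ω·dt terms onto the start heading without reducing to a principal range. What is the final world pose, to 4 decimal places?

(5.7924, -1.8445, 2.2430)

step 1: θ'=2.6180 (straight) → pose (4.9641, -1.5000, 2.6180)
step 2: θ'=2.6180 (straight) → pose (4.3146, -1.1250, 2.6180)
step 3: θ'=2.6180 (straight) → pose (6.2631, -2.2500, 2.6180)
step 4: θ'=2.2430 (R=-1.6667) → pose (5.7924, -1.8445, 2.2430)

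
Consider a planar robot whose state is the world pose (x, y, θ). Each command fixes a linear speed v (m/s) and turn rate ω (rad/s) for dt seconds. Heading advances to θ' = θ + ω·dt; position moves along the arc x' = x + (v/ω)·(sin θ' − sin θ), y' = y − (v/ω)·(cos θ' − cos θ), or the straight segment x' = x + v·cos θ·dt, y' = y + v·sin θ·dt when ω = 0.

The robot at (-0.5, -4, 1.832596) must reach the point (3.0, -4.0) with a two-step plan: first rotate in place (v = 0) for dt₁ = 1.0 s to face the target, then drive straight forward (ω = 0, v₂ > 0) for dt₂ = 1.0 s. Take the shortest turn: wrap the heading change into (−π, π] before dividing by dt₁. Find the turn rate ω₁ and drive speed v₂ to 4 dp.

heading to target = atan2(-4−-4, 3−-0.5) = 0.0000
Δθ = wrap(0.0000 − 1.8326) = -1.8326; ω₁ = Δθ/dt₁ = -1.8326
distance = √((3−-0.5)² + (-4−-4)²) = 3.5000; v₂ = distance/dt₂ = 3.5000

ω₁ = -1.8326, v₂ = 3.5000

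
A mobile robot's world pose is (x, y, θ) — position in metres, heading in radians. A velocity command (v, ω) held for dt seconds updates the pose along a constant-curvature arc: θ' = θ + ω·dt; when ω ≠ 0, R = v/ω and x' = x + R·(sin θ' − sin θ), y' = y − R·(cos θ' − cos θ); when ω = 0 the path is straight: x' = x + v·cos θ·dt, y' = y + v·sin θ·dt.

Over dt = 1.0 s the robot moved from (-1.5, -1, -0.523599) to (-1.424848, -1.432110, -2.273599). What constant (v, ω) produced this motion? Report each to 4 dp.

v = 0.5000, ω = -1.7500

Δθ = -2.273599 − -0.523599 = -1.750000
ω = Δθ/dt = -1.750000/1.0 = -1.7500
R = −Δy/(cos θ' − cos θ) = -0.2857
v = R·ω = -0.2857·-1.7500 = 0.5000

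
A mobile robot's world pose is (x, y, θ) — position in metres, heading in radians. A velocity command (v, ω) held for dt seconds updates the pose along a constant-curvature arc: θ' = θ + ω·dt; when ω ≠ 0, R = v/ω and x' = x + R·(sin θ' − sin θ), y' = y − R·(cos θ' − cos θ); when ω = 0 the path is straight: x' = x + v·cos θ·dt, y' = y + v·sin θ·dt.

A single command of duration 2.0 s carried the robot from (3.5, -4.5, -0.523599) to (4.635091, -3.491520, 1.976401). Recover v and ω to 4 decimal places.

v = 1.0000, ω = 1.2500

Δθ = 1.976401 − -0.523599 = 2.500000
ω = Δθ/dt = 2.500000/2.0 = 1.2500
R = Δx/(sin θ' − sin θ) = 0.8000
v = R·ω = 0.8000·1.2500 = 1.0000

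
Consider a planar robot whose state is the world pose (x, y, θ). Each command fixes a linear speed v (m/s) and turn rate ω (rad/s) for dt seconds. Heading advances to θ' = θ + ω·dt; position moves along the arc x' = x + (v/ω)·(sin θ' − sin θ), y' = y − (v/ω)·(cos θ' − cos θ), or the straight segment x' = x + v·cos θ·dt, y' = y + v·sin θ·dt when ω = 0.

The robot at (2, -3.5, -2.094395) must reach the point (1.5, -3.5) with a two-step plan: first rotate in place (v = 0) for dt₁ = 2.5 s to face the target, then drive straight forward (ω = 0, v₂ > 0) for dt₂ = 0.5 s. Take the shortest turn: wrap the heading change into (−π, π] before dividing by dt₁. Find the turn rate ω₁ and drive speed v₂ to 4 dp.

heading to target = atan2(-3.5−-3.5, 1.5−2) = 3.1416
Δθ = wrap(3.1416 − -2.0944) = -1.0472; ω₁ = Δθ/dt₁ = -0.4189
distance = √((1.5−2)² + (-3.5−-3.5)²) = 0.5000; v₂ = distance/dt₂ = 1.0000

ω₁ = -0.4189, v₂ = 1.0000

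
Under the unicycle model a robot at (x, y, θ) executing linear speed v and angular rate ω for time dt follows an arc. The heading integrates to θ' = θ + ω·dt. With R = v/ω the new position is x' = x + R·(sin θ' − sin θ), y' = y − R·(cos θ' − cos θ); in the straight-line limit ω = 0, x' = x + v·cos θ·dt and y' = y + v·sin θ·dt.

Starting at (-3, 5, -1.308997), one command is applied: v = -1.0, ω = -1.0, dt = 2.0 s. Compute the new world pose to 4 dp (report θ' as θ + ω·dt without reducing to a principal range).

θ' = -1.3090 + -1.0·2.0 = -3.3090
R = v/ω = -1.0/-1.0 = 1.0000
x' = -3 + 1.0000·(sin -3.3090 − sin -1.3090) = -1.8675
y' = 5 − 1.0000·(cos -3.3090 − cos -1.3090) = 6.2448

(-1.8675, 6.2448, -3.3090)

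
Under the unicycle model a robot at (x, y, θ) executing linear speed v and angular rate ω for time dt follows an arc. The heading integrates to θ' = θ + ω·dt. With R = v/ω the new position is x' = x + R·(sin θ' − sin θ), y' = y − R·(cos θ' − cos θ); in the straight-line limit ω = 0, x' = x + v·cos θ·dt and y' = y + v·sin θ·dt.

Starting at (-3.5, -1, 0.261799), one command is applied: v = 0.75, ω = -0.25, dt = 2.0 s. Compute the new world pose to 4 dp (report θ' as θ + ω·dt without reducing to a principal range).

(-2.0157, -0.9825, -0.2382)

θ' = 0.2618 + -0.25·2.0 = -0.2382
R = v/ω = 0.75/-0.25 = -3.0000
x' = -3.5 + -3.0000·(sin -0.2382 − sin 0.2618) = -2.0157
y' = -1 − -3.0000·(cos -0.2382 − cos 0.2618) = -0.9825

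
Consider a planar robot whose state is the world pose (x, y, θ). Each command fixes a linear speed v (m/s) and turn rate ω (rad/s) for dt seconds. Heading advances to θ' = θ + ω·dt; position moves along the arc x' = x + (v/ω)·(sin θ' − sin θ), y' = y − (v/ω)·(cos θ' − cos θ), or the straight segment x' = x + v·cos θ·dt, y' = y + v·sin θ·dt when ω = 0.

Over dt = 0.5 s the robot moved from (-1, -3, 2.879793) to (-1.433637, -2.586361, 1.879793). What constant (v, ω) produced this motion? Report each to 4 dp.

v = 1.2500, ω = -2.0000

Δθ = 1.879793 − 2.879793 = -1.000000
ω = Δθ/dt = -1.000000/0.5 = -2.0000
R = Δx/(sin θ' − sin θ) = -0.6250
v = R·ω = -0.6250·-2.0000 = 1.2500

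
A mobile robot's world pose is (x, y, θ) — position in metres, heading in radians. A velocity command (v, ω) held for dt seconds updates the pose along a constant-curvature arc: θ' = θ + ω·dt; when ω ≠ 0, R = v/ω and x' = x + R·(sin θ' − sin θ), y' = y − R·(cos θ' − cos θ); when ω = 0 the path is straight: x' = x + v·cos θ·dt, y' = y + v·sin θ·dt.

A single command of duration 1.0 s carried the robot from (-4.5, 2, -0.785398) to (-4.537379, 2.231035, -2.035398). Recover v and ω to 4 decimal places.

v = -0.2500, ω = -1.2500

Δθ = -2.035398 − -0.785398 = -1.250000
ω = Δθ/dt = -1.250000/1.0 = -1.2500
R = −Δy/(cos θ' − cos θ) = 0.2000
v = R·ω = 0.2000·-1.2500 = -0.2500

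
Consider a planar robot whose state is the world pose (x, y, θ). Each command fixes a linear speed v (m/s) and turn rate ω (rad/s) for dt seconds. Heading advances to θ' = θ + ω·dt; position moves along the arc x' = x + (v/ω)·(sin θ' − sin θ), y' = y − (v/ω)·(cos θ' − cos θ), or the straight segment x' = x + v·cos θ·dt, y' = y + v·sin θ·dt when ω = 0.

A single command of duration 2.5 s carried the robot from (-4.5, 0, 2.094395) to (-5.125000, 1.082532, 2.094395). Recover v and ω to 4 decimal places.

Δθ = 2.094395 − 2.094395 = 0.000000
ω = Δθ/dt = 0.000000/2.5 = 0.0000
ω = 0 → v = (Δx·cos θ + Δy·sin θ)/dt = 0.5000

v = 0.5000, ω = 0.0000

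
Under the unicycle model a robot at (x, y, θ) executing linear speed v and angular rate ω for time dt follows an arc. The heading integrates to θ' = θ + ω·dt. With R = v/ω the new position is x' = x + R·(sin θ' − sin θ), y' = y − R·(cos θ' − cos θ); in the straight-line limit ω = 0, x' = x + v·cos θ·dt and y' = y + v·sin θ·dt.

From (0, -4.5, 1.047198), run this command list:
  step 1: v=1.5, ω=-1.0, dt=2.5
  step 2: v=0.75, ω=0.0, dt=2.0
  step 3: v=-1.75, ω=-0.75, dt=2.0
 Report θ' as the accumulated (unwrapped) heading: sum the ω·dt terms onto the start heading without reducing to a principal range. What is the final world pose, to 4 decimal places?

(4.8444, -3.9964, -2.9528)

step 1: θ'=-1.4528 (R=-1.5000) → pose (2.7886, -5.0734, -1.4528)
step 2: θ'=-1.4528 (straight) → pose (2.9652, -6.5630, -1.4528)
step 3: θ'=-2.9528 (R=2.3333) → pose (4.8444, -3.9964, -2.9528)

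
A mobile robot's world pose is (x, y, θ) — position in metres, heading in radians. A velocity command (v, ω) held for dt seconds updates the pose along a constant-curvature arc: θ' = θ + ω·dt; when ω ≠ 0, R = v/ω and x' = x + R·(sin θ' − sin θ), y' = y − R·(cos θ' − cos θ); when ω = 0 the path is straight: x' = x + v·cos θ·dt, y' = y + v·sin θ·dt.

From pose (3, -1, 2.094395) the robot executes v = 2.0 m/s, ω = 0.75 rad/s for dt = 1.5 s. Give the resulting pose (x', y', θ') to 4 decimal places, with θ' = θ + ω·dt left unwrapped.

θ' = 2.0944 + 0.75·1.5 = 3.2194
R = v/ω = 2.0/0.75 = 2.6667
x' = 3 + 2.6667·(sin 3.2194 − sin 2.0944) = 0.4833
y' = -1 − 2.6667·(cos 3.2194 − cos 2.0944) = 0.3253

(0.4833, 0.3253, 3.2194)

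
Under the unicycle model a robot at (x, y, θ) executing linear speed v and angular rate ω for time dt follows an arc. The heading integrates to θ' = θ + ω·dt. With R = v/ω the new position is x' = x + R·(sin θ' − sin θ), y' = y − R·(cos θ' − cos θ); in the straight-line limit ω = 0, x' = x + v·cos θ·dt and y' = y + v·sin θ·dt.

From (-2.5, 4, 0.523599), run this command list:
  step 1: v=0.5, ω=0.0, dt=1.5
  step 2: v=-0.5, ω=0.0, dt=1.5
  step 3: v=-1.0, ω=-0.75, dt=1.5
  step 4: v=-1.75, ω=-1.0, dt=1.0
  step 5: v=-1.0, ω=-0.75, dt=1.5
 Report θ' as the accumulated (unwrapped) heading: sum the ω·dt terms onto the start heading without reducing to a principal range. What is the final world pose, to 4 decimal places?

(-3.8852, 6.7311, -2.7264)

step 1: θ'=0.5236 (straight) → pose (-1.8505, 4.3750, 0.5236)
step 2: θ'=0.5236 (straight) → pose (-2.5000, 4.0000, 0.5236)
step 3: θ'=-0.6014 (R=1.3333) → pose (-3.9211, 4.0553, -0.6014)
step 4: θ'=-1.6014 (R=1.7500) → pose (-4.6801, 5.5518, -1.6014)
step 5: θ'=-2.7264 (R=1.3333) → pose (-3.8852, 6.7311, -2.7264)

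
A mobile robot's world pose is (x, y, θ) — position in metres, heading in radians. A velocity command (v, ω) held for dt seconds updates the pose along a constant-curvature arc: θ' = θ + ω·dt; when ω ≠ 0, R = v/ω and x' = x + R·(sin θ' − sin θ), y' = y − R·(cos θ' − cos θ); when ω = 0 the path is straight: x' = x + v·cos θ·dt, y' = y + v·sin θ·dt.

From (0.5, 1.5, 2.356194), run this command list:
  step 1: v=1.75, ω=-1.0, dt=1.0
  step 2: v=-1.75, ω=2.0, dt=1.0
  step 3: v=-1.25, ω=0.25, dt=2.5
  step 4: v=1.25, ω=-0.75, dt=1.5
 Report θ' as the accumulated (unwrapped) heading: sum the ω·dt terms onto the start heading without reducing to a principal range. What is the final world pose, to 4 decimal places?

(2.0161, 3.1290, 2.8562)

step 1: θ'=1.3562 (R=-1.7500) → pose (0.0276, 3.1101, 1.3562)
step 2: θ'=3.3562 (R=-0.8750) → pose (1.0688, 2.0688, 3.3562)
step 3: θ'=3.9812 (R=-5.0000) → pose (3.7259, 3.6154, 3.9812)
step 4: θ'=2.8562 (R=-1.6667) → pose (2.0161, 3.1290, 2.8562)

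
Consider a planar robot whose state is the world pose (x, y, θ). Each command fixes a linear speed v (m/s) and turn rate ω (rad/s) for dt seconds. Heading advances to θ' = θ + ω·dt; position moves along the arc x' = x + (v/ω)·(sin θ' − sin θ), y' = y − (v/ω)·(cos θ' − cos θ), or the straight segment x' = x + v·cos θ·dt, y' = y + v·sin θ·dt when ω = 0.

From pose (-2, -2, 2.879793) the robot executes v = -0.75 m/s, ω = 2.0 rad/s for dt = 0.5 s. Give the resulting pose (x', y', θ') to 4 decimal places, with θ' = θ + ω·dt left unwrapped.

θ' = 2.8798 + 2.0·0.5 = 3.8798
R = v/ω = -0.75/2.0 = -0.3750
x' = -2 + -0.3750·(sin 3.8798 − sin 2.8798) = -1.6506
y' = -2 − -0.3750·(cos 3.8798 − cos 2.8798) = -1.9152

(-1.6506, -1.9152, 3.8798)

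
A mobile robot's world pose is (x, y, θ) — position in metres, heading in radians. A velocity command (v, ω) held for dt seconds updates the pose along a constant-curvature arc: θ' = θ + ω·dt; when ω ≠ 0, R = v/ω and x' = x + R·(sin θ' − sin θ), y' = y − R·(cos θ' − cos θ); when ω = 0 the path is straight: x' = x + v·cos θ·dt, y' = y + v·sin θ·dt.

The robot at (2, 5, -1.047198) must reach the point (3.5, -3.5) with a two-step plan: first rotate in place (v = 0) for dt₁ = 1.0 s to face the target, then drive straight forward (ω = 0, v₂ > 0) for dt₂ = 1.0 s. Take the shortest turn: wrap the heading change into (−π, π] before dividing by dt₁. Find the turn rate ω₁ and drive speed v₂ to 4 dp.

ω₁ = -0.3489, v₂ = 8.6313

heading to target = atan2(-3.5−5, 3.5−2) = -1.3961
Δθ = wrap(-1.3961 − -1.0472) = -0.3489; ω₁ = Δθ/dt₁ = -0.3489
distance = √((3.5−2)² + (-3.5−5)²) = 8.6313; v₂ = distance/dt₂ = 8.6313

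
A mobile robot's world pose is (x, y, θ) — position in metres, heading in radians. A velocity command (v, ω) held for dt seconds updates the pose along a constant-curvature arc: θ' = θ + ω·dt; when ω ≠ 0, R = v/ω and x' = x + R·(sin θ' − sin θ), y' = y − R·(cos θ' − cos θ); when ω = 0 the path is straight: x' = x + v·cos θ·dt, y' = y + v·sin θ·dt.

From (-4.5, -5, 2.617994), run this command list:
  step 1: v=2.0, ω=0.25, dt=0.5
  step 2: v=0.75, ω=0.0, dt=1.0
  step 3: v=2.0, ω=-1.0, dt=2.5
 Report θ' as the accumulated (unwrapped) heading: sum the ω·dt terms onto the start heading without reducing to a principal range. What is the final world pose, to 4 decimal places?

step 1: θ'=2.7430 (R=8.0000) → pose (-5.3950, -4.5554, 2.7430)
step 2: θ'=2.7430 (straight) → pose (-6.0862, -4.2643, 2.7430)
step 3: θ'=0.2430 (R=-2.0000) → pose (-5.7912, -0.4798, 0.2430)

(-5.7912, -0.4798, 0.2430)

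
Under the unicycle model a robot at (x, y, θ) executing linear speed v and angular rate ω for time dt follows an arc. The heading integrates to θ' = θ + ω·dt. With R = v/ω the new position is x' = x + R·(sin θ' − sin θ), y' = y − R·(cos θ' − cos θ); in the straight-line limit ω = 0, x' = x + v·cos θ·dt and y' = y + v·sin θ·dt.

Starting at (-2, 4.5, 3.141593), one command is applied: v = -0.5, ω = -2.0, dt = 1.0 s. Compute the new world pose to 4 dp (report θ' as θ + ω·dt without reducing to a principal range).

(-1.7727, 4.1460, 1.1416)

θ' = 3.1416 + -2.0·1.0 = 1.1416
R = v/ω = -0.5/-2.0 = 0.2500
x' = -2 + 0.2500·(sin 1.1416 − sin 3.1416) = -1.7727
y' = 4.5 − 0.2500·(cos 1.1416 − cos 3.1416) = 4.1460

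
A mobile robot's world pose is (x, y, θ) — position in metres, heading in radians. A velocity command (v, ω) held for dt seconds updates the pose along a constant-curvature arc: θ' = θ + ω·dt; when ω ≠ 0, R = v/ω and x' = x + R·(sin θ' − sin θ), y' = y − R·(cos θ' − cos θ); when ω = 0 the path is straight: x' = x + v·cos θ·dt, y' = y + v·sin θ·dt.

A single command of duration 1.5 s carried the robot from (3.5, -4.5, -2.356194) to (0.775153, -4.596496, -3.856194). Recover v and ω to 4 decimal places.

v = 2.0000, ω = -1.0000

Δθ = -3.856194 − -2.356194 = -1.500000
ω = Δθ/dt = -1.500000/1.5 = -1.0000
R = Δx/(sin θ' − sin θ) = -2.0000
v = R·ω = -2.0000·-1.0000 = 2.0000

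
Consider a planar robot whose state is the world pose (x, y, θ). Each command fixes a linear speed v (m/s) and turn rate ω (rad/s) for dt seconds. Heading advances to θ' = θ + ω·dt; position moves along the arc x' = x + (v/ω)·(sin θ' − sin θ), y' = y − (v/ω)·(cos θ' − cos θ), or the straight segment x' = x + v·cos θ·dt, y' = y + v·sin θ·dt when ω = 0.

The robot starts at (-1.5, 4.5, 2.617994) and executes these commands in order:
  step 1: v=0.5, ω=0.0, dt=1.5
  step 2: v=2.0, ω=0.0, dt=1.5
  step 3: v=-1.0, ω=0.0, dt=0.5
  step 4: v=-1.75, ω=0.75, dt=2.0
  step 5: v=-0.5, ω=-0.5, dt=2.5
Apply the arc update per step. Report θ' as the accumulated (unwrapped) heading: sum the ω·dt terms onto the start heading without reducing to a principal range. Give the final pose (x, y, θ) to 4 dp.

(-0.1161, 7.2418, 2.8680)

step 1: θ'=2.6180 (straight) → pose (-2.1495, 4.8750, 2.6180)
step 2: θ'=2.6180 (straight) → pose (-4.7476, 6.3750, 2.6180)
step 3: θ'=2.6180 (straight) → pose (-4.3146, 6.1250, 2.6180)
step 4: θ'=4.1180 (R=-2.3333) → pose (-1.2148, 6.8390, 4.1180)
step 5: θ'=2.8680 (R=1.0000) → pose (-0.1161, 7.2418, 2.8680)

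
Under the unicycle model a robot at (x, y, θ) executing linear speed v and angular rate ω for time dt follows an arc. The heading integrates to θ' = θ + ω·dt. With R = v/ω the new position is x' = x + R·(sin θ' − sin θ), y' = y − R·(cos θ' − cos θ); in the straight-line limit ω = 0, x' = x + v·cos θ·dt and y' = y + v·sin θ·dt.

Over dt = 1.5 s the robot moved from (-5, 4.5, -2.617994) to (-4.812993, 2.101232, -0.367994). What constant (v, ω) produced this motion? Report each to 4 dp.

v = 2.0000, ω = 1.5000

Δθ = -0.367994 − -2.617994 = 2.250000
ω = Δθ/dt = 2.250000/1.5 = 1.5000
R = −Δy/(cos θ' − cos θ) = 1.3333
v = R·ω = 1.3333·1.5000 = 2.0000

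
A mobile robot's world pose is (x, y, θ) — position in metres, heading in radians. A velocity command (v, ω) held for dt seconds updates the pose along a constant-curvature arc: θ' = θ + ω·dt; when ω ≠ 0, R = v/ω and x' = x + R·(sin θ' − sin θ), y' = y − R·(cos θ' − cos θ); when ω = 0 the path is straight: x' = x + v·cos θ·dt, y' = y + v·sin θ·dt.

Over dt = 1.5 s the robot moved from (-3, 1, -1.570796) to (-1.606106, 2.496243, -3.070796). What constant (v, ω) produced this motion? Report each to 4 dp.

v = -1.5000, ω = -1.0000

Δθ = -3.070796 − -1.570796 = -1.500000
ω = Δθ/dt = -1.500000/1.5 = -1.0000
R = −Δy/(cos θ' − cos θ) = 1.5000
v = R·ω = 1.5000·-1.0000 = -1.5000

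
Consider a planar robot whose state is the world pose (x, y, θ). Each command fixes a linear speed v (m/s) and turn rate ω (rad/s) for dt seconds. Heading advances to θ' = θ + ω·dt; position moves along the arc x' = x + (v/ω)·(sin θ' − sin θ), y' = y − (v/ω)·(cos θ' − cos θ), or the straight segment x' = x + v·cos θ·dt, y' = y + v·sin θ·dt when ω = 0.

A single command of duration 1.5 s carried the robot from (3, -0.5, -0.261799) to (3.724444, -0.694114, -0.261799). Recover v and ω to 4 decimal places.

v = 0.5000, ω = 0.0000

Δθ = -0.261799 − -0.261799 = 0.000000
ω = Δθ/dt = 0.000000/1.5 = 0.0000
ω = 0 → v = (Δx·cos θ + Δy·sin θ)/dt = 0.5000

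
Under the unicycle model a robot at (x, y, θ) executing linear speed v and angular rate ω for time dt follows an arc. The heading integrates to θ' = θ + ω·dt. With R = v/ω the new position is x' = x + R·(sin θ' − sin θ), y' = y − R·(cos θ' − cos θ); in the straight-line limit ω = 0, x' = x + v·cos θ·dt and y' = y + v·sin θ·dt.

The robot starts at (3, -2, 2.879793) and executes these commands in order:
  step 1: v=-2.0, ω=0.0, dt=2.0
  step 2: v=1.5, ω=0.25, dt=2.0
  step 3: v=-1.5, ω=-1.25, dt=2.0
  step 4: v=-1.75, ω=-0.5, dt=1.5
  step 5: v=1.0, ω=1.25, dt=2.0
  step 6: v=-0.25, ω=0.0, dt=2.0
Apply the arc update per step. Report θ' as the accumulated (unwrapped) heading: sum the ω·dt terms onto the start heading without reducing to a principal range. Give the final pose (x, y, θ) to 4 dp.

step 1: θ'=2.8798 (straight) → pose (6.8637, -3.0353, 2.8798)
step 2: θ'=3.3798 (R=6.0000) → pose (3.8951, -3.0002, 3.3798)
step 3: θ'=0.8798 (R=1.2000) → pose (5.1029, -4.9311, 0.8798)
step 4: θ'=0.1298 (R=3.5000) → pose (2.8588, -6.1711, 0.1298)
step 5: θ'=2.6298 (R=0.8000) → pose (3.1471, -4.6803, 2.6298)
step 6: θ'=2.6298 (straight) → pose (3.5830, -4.9252, 2.6298)

(3.5830, -4.9252, 2.6298)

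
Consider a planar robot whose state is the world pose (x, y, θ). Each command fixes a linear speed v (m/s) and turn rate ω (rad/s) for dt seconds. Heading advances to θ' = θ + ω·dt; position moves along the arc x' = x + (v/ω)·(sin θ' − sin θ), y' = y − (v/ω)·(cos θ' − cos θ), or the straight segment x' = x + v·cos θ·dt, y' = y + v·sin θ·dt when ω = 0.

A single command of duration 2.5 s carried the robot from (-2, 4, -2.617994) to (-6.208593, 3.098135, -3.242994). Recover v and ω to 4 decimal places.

v = 1.7500, ω = -0.2500

Δθ = -3.242994 − -2.617994 = -0.625000
ω = Δθ/dt = -0.625000/2.5 = -0.2500
R = Δx/(sin θ' − sin θ) = -7.0000
v = R·ω = -7.0000·-0.2500 = 1.7500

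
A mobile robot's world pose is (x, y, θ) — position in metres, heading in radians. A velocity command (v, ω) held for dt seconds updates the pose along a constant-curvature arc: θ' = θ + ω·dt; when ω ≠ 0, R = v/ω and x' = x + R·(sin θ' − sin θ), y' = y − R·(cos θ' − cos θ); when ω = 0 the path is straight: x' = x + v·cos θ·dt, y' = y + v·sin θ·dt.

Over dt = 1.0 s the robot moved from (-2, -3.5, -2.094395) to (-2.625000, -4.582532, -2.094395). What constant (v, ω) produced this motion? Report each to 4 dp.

v = 1.2500, ω = 0.0000

Δθ = -2.094395 − -2.094395 = 0.000000
ω = Δθ/dt = 0.000000/1.0 = 0.0000
ω = 0 → v = (Δx·cos θ + Δy·sin θ)/dt = 1.2500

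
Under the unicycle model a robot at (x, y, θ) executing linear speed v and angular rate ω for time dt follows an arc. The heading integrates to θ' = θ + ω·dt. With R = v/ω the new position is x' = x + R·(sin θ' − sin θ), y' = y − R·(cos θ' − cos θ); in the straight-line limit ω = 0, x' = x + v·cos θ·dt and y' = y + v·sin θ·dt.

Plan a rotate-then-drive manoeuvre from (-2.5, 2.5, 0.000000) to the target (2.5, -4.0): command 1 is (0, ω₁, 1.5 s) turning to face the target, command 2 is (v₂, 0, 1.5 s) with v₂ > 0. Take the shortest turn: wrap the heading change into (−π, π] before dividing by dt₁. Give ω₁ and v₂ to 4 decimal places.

heading to target = atan2(-4−2.5, 2.5−-2.5) = -0.9151
Δθ = wrap(-0.9151 − 0.0000) = -0.9151; ω₁ = Δθ/dt₁ = -0.6101
distance = √((2.5−-2.5)² + (-4−2.5)²) = 8.2006; v₂ = distance/dt₂ = 5.4671

ω₁ = -0.6101, v₂ = 5.4671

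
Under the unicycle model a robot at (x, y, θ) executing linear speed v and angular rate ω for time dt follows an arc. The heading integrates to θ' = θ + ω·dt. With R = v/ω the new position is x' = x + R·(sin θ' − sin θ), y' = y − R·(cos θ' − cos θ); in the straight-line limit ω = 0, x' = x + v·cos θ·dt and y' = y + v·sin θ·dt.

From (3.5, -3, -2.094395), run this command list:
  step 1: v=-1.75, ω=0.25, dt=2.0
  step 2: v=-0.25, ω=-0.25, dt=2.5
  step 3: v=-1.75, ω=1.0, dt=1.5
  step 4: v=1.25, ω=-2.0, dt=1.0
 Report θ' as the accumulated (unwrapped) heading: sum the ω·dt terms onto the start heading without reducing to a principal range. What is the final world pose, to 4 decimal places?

(4.2414, 2.2485, -2.7194)

step 1: θ'=-1.5944 (R=-7.0000) → pose (4.4359, 0.3348, -1.5944)
step 2: θ'=-2.2194 (R=1.0000) → pose (4.6387, 0.9153, -2.2194)
step 3: θ'=-0.7194 (R=-1.7500) → pose (4.3972, 3.2888, -0.7194)
step 4: θ'=-2.7194 (R=-0.6250) → pose (4.2414, 2.2485, -2.7194)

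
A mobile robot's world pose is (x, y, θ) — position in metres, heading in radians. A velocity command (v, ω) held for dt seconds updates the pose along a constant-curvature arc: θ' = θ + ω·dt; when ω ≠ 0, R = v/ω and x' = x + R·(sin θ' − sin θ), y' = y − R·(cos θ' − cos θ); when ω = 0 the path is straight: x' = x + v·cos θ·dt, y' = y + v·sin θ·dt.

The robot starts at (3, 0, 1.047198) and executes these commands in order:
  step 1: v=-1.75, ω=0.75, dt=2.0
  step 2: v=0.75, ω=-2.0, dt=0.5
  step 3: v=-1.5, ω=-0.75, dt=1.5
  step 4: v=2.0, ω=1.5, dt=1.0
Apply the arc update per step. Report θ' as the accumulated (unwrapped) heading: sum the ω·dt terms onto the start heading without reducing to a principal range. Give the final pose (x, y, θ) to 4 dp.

(3.0747, -2.8823, 1.9222)

step 1: θ'=2.5472 (R=-2.3333) → pose (3.7140, -3.0998, 2.5472)
step 2: θ'=1.5472 (R=-0.3750) → pose (3.5491, -2.7803, 1.5472)
step 3: θ'=0.4222 (R=2.0000) → pose (2.3692, -4.5575, 0.4222)
step 4: θ'=1.9222 (R=1.3333) → pose (3.0747, -2.8823, 1.9222)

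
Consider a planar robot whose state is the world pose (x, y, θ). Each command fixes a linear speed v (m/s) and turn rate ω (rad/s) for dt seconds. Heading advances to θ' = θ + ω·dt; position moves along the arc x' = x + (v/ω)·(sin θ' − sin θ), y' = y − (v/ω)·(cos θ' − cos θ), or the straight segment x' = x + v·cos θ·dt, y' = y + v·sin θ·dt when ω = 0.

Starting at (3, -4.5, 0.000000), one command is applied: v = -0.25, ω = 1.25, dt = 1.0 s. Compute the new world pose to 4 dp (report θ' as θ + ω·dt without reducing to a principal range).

θ' = 0.0000 + 1.25·1.0 = 1.2500
R = v/ω = -0.25/1.25 = -0.2000
x' = 3 + -0.2000·(sin 1.2500 − sin 0.0000) = 2.8102
y' = -4.5 − -0.2000·(cos 1.2500 − cos 0.0000) = -4.6369

(2.8102, -4.6369, 1.2500)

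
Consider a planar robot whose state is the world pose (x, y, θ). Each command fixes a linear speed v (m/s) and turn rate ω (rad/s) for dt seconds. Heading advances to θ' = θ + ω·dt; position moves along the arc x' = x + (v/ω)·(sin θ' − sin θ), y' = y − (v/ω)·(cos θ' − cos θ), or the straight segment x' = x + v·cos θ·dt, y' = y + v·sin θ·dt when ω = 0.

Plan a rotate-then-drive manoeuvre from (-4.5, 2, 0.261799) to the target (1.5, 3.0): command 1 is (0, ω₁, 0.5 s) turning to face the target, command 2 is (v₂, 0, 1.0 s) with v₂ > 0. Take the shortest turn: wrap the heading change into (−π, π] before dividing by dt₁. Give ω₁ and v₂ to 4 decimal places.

ω₁ = -0.1933, v₂ = 6.0828

heading to target = atan2(3−2, 1.5−-4.5) = 0.1651
Δθ = wrap(0.1651 − 0.2618) = -0.0967; ω₁ = Δθ/dt₁ = -0.1933
distance = √((1.5−-4.5)² + (3−2)²) = 6.0828; v₂ = distance/dt₂ = 6.0828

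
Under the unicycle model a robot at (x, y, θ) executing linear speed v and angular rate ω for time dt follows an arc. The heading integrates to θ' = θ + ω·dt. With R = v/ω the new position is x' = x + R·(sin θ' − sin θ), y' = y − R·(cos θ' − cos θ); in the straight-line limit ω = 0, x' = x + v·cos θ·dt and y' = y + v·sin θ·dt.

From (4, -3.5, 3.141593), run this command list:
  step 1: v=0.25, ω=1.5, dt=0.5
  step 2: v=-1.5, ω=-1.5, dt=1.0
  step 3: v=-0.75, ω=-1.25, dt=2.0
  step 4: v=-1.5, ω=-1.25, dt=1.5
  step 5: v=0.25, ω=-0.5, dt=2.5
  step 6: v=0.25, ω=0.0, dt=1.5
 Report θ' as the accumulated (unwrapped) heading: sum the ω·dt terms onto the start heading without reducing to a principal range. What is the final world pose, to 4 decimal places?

step 1: θ'=3.8916 (R=0.1667) → pose (3.8864, -3.5447, 3.8916)
step 2: θ'=2.3916 (R=1.0000) → pose (5.2497, -3.5447, 2.3916)
step 3: θ'=-0.1084 (R=0.6000) → pose (4.7758, -4.5802, -0.1084)
step 4: θ'=-1.9834 (R=1.2000) → pose (3.8063, -2.9061, -1.9834)
step 5: θ'=-3.2334 (R=-0.5000) → pose (3.3024, -3.2034, -3.2334)
step 6: θ'=-3.2334 (straight) → pose (2.9290, -3.1691, -3.2334)

(2.9290, -3.1691, -3.2334)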